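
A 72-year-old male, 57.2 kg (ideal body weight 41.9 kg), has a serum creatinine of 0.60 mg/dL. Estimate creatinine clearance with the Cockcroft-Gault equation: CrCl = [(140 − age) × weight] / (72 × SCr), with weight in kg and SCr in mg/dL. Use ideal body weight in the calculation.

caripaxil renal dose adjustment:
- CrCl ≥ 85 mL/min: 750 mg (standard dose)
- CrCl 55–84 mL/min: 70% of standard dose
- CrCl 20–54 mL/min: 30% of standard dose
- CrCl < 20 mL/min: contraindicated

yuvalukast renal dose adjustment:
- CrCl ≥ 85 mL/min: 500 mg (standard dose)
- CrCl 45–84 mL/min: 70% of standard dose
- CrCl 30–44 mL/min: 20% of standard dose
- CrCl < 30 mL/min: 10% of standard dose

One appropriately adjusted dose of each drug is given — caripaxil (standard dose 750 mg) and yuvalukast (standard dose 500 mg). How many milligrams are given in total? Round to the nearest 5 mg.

CrCl = (140 − 72) × 41.9 / (72 × 0.6) = 2849.2 / 43.20 ≈ 66.0 mL/min
CrCl ≈ 66 mL/min.
caripaxil: 55–84 mL/min → 70% of 750 mg = 525 mg.
yuvalukast: 45–84 mL/min → 70% of 500 mg = 350 mg.
Total = 525 + 350 = 875 mg.

875 mg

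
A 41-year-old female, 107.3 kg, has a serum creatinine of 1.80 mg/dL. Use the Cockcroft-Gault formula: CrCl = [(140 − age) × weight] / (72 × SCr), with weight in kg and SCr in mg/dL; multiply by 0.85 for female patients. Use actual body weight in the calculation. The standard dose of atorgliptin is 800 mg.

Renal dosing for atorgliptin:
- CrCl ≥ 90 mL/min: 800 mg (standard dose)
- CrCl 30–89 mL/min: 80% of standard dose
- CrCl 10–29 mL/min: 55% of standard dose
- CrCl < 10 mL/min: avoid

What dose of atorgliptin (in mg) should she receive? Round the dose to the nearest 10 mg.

640 mg

CrCl = (140 − 41) × 107.3 / (72 × 1.8) × 0.85 = 10622.7 / 129.60 × 0.85 ≈ 69.7 mL/min
CrCl ≈ 70 mL/min → bracket 30–89 mL/min.
80% of 800 mg = 640 mg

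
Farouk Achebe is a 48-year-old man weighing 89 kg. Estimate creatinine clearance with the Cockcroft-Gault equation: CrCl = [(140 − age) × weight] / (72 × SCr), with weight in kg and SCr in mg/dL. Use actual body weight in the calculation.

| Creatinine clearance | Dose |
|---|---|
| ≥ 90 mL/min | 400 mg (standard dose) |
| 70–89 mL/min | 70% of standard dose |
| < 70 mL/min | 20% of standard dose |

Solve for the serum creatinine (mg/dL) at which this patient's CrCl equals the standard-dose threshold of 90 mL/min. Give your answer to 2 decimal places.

Standard dose requires CrCl ≥ 90 mL/min.
Set (140 − 48) × 89 / (72 × SCr) = 90
SCr = (140 − 48) × 89 / (72 × 90) = 1.264 mg/dL

1.26 mg/dL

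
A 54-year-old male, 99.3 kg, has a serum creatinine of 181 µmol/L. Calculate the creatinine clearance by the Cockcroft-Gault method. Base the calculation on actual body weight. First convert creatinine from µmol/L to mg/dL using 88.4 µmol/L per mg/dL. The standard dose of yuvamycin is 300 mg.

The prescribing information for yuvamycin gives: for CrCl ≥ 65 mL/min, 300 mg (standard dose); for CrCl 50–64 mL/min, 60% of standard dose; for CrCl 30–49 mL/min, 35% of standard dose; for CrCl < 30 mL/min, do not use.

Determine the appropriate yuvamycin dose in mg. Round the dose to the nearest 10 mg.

180 mg

SCr = 181 / 88.4 = 2.048 mg/dL
CrCl = (140 − 54) × 99.3 / (72 × 2.048) = 8539.8 / 147.46 ≈ 57.9 mL/min
CrCl ≈ 58 mL/min → bracket 50–64 mL/min.
60% of 300 mg = 180 mg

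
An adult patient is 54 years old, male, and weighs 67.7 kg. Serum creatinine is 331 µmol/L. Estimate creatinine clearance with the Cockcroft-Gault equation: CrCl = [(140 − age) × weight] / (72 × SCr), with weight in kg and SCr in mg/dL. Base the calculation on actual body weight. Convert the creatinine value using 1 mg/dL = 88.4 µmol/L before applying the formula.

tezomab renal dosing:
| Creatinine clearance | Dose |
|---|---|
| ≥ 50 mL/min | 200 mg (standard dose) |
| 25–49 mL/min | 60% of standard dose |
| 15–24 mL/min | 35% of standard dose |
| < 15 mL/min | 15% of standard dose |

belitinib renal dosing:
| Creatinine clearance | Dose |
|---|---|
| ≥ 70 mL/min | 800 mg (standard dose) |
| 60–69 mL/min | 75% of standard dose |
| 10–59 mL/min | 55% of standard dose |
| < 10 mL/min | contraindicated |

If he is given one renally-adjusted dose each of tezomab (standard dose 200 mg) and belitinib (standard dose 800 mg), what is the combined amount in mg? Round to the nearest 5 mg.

SCr = 331 / 88.4 = 3.744 mg/dL
CrCl = (140 − 54) × 67.7 / (72 × 3.744) = 5822.2 / 269.57 ≈ 21.6 mL/min
CrCl ≈ 22 mL/min.
tezomab: 15–24 mL/min → 35% of 200 mg = 70 mg.
belitinib: 10–59 mL/min → 55% of 800 mg = 440 mg.
Total = 70 + 440 = 510 mg.

510 mg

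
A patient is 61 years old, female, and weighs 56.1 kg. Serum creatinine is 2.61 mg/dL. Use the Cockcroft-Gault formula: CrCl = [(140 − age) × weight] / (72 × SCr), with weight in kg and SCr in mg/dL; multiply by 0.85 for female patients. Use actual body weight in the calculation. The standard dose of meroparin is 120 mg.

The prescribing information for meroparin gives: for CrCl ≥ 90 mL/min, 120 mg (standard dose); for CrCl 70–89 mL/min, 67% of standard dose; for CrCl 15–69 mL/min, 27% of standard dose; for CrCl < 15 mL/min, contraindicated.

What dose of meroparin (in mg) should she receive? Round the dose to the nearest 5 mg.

30 mg

CrCl = (140 − 61) × 56.1 / (72 × 2.61) × 0.85 = 4431.9 / 187.92 × 0.85 ≈ 20.0 mL/min
CrCl ≈ 20 mL/min → bracket 15–69 mL/min.
27% of 120 mg = 32.4 mg → 30 mg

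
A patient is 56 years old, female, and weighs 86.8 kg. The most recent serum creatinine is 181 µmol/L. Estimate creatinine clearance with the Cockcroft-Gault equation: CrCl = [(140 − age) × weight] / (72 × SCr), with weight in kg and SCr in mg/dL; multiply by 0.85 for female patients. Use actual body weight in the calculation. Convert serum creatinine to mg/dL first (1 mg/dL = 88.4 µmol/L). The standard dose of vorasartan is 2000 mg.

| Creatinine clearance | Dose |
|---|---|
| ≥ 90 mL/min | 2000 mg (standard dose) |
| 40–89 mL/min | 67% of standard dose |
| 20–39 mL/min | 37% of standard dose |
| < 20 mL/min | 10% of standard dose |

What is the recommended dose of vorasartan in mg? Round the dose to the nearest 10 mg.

SCr = 181 / 88.4 = 2.048 mg/dL
CrCl = (140 − 56) × 86.8 / (72 × 2.048) × 0.85 = 7291.2 / 147.46 × 0.85 ≈ 42.0 mL/min
CrCl ≈ 42 mL/min → bracket 40–89 mL/min.
67% of 2000 mg = 1340 mg

1340 mg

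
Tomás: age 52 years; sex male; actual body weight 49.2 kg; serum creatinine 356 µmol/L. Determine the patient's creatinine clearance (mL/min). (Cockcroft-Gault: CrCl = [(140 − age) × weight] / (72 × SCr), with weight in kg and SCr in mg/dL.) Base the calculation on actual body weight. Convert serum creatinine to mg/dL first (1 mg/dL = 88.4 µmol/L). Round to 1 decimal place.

14.9 mL/min

SCr = 356 / 88.4 = 4.027 mg/dL
CrCl = (140 − 52) × 49.2 / (72 × 4.027) = 4329.6 / 289.94 ≈ 14.9 mL/min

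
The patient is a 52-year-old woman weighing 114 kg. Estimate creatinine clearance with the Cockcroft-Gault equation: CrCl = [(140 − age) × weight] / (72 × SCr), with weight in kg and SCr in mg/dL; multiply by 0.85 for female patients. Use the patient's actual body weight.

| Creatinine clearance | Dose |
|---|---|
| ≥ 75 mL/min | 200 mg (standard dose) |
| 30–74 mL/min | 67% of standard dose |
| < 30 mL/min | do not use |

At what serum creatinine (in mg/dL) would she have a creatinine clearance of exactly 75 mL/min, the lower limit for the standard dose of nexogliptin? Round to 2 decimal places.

Standard dose requires CrCl ≥ 75 mL/min.
Set (140 − 52) × 114 × 0.85 / (72 × SCr) = 75
SCr = (140 − 52) × 114 × 0.85 / (72 × 75) = 1.579 mg/dL

1.58 mg/dL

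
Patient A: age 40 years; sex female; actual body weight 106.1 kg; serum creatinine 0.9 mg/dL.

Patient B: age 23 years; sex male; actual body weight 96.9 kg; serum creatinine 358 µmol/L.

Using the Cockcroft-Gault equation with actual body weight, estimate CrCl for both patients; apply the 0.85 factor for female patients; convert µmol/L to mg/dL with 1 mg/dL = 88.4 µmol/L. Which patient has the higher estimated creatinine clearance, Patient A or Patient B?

Patient A

Patient A: CrCl = (140 − 40) × 106.1 / (72 × 0.9) × 0.85 = 10610.0 / 64.80 × 0.85 ≈ 139.2 mL/min
Patient B: SCr = 358 / 88.4 = 4.05 mg/dL
Patient B: CrCl = (140 − 23) × 96.9 / (72 × 4.05) = 11337.3 / 291.60 ≈ 38.9 mL/min
139.2 vs 38.9 mL/min → Patient A is higher.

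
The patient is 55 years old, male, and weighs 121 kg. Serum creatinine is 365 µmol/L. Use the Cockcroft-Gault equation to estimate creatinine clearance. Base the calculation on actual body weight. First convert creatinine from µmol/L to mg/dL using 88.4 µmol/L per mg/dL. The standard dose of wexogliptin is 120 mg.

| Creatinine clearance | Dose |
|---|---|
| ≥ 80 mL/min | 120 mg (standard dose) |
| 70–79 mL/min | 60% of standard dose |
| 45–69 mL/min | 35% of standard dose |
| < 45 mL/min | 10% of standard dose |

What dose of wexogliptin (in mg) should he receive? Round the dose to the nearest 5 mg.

10 mg

SCr = 365 / 88.4 = 4.129 mg/dL
CrCl = (140 − 55) × 121 / (72 × 4.129) = 10285.0 / 297.29 ≈ 34.6 mL/min
CrCl ≈ 35 mL/min → bracket < 45 mL/min.
10% of 120 mg = 12 mg → 10 mg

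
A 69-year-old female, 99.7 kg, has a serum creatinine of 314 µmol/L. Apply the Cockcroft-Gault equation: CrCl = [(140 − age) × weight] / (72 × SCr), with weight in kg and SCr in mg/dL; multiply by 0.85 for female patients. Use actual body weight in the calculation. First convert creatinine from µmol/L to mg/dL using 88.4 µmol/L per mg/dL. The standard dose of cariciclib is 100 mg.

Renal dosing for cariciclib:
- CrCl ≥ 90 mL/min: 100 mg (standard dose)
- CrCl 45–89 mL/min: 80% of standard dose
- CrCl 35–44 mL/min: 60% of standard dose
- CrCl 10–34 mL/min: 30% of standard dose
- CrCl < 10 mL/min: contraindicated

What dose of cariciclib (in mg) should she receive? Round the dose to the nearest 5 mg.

SCr = 314 / 88.4 = 3.552 mg/dL
CrCl = (140 − 69) × 99.7 / (72 × 3.552) × 0.85 = 7078.7 / 255.74 × 0.85 ≈ 23.5 mL/min
CrCl ≈ 24 mL/min → bracket 10–34 mL/min.
30% of 100 mg = 30 mg

30 mg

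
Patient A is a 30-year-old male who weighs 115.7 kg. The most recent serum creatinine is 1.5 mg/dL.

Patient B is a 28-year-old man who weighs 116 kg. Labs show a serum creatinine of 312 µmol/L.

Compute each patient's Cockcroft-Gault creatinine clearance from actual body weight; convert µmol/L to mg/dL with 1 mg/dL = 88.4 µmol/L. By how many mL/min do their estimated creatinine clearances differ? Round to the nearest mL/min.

Patient A: CrCl = (140 − 30) × 115.7 / (72 × 1.5) = 12727.0 / 108.00 ≈ 117.8 mL/min
Patient B: SCr = 312 / 88.4 = 3.529 mg/dL
Patient B: CrCl = (140 − 28) × 116 / (72 × 3.529) = 12992.0 / 254.09 ≈ 51.1 mL/min
|117.8 − 51.1| = 66.7 mL/min

67 mL/min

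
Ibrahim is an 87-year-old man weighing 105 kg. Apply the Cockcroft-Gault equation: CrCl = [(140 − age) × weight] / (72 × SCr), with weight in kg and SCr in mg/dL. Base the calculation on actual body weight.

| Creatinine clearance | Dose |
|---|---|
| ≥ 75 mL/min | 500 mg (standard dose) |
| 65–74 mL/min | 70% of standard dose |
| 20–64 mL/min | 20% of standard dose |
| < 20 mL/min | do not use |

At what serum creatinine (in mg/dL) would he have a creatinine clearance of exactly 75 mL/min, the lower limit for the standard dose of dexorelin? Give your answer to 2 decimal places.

1.03 mg/dL

Standard dose requires CrCl ≥ 75 mL/min.
Set (140 − 87) × 105 / (72 × SCr) = 75
SCr = (140 − 87) × 105 / (72 × 75) = 1.031 mg/dL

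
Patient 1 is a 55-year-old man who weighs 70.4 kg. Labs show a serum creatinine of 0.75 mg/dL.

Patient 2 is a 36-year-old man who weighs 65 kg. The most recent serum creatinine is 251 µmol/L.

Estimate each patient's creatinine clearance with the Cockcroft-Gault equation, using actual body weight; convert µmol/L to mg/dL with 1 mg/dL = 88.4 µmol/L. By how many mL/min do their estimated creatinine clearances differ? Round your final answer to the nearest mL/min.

78 mL/min

Patient 1: CrCl = (140 − 55) × 70.4 / (72 × 0.75) = 5984.0 / 54.00 ≈ 110.8 mL/min
Patient 2: SCr = 251 / 88.4 = 2.839 mg/dL
Patient 2: CrCl = (140 − 36) × 65 / (72 × 2.839) = 6760.0 / 204.41 ≈ 33.1 mL/min
|110.8 − 33.1| = 77.7 mL/min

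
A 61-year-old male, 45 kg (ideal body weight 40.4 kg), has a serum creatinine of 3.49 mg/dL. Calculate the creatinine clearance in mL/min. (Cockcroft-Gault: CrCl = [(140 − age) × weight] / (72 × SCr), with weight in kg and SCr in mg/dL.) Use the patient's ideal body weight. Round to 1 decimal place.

CrCl = (140 − 61) × 40.4 / (72 × 3.49) = 3191.6 / 251.28 ≈ 12.7 mL/min

12.7 mL/min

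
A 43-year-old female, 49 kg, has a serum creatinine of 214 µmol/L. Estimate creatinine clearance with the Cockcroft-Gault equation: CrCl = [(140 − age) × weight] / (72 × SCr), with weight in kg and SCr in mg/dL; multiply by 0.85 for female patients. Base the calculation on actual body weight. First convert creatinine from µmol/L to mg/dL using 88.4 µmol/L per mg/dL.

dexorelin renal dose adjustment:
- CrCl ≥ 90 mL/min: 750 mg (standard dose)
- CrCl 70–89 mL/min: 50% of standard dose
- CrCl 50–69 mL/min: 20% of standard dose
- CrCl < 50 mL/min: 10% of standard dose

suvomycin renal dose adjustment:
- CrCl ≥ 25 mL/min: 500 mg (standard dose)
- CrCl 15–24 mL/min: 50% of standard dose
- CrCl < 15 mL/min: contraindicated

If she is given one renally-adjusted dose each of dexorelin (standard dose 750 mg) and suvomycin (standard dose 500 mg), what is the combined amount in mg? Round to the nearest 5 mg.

SCr = 214 / 88.4 = 2.421 mg/dL
CrCl = (140 − 43) × 49 / (72 × 2.421) × 0.85 = 4753.0 / 174.31 × 0.85 ≈ 23.2 mL/min
CrCl ≈ 23 mL/min.
dexorelin: < 50 mL/min → 10% of 750 mg = 75 mg.
suvomycin: 15–24 mL/min → 50% of 500 mg = 250 mg.
Total = 75 + 250 = 325 mg.

325 mg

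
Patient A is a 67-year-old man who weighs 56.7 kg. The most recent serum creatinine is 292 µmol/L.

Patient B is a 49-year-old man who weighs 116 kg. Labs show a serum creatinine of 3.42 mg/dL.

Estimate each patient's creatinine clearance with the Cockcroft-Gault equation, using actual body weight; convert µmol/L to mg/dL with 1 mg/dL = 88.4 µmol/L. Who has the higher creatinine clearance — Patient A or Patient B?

Patient B

Patient A: SCr = 292 / 88.4 = 3.303 mg/dL
Patient A: CrCl = (140 − 67) × 56.7 / (72 × 3.303) = 4139.1 / 237.82 ≈ 17.4 mL/min
Patient B: CrCl = (140 − 49) × 116 / (72 × 3.42) = 10556.0 / 246.24 ≈ 42.9 mL/min
17.4 vs 42.9 mL/min → Patient B is higher.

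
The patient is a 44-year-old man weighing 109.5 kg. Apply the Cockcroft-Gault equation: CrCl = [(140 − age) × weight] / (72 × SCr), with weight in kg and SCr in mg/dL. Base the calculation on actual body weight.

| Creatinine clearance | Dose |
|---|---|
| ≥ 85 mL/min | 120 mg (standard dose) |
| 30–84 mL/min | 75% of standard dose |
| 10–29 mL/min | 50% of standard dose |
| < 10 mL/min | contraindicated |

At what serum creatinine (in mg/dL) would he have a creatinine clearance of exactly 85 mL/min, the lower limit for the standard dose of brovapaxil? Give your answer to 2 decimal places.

Standard dose requires CrCl ≥ 85 mL/min.
Set (140 − 44) × 109.5 / (72 × SCr) = 85
SCr = (140 − 44) × 109.5 / (72 × 85) = 1.718 mg/dL

1.72 mg/dL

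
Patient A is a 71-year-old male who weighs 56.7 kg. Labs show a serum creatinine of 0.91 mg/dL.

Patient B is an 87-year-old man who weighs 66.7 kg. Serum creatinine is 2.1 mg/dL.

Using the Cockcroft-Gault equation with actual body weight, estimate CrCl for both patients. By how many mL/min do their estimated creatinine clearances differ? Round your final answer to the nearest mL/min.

Patient A: CrCl = (140 − 71) × 56.7 / (72 × 0.91) = 3912.3 / 65.52 ≈ 59.7 mL/min
Patient B: CrCl = (140 − 87) × 66.7 / (72 × 2.1) = 3535.1 / 151.20 ≈ 23.4 mL/min
|59.7 − 23.4| = 36.3 mL/min

36 mL/min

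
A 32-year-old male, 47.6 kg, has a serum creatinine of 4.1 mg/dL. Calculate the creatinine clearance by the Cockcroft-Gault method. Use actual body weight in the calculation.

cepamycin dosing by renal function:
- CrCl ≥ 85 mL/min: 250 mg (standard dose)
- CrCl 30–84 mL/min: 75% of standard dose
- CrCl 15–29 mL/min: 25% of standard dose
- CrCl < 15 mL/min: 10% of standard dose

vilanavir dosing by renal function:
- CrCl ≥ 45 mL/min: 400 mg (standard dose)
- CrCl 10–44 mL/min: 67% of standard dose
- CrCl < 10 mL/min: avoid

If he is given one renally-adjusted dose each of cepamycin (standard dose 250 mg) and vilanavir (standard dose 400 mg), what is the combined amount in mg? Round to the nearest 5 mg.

330 mg

CrCl = (140 − 32) × 47.6 / (72 × 4.1) = 5140.8 / 295.20 ≈ 17.4 mL/min
CrCl ≈ 17 mL/min.
cepamycin: 15–29 mL/min → 25% of 250 mg = 62.5 mg.
vilanavir: 10–44 mL/min → 67% of 400 mg = 268 mg.
Total = 62.5 + 268 = 330.5 mg.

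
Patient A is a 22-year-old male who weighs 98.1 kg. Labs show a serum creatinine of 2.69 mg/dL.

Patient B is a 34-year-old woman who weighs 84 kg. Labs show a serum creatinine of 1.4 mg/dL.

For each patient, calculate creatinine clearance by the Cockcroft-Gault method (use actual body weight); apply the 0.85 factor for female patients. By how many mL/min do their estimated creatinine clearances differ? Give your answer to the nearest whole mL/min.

15 mL/min

Patient A: CrCl = (140 − 22) × 98.1 / (72 × 2.69) = 11575.8 / 193.68 ≈ 59.8 mL/min
Patient B: CrCl = (140 − 34) × 84 / (72 × 1.4) × 0.85 = 8904.0 / 100.80 × 0.85 ≈ 75.1 mL/min
|59.8 − 75.1| = 15.3 mL/min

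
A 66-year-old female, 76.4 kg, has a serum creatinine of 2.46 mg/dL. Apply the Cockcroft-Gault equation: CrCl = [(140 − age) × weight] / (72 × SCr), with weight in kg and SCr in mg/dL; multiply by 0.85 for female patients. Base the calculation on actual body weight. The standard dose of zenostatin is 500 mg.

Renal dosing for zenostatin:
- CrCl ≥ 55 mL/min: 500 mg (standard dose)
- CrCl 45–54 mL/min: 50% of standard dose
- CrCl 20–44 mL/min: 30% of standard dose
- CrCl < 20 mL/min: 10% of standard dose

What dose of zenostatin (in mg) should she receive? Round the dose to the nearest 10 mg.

CrCl = (140 − 66) × 76.4 / (72 × 2.46) × 0.85 = 5653.6 / 177.12 × 0.85 ≈ 27.1 mL/min
CrCl ≈ 27 mL/min → bracket 20–44 mL/min.
30% of 500 mg = 150 mg

150 mg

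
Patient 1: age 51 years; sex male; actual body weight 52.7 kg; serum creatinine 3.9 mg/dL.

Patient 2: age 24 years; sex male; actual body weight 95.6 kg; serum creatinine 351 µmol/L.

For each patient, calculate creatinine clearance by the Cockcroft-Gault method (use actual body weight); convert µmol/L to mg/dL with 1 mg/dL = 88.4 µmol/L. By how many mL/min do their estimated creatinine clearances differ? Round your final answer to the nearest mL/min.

22 mL/min

Patient 1: CrCl = (140 − 51) × 52.7 / (72 × 3.9) = 4690.3 / 280.80 ≈ 16.7 mL/min
Patient 2: SCr = 351 / 88.4 = 3.971 mg/dL
Patient 2: CrCl = (140 − 24) × 95.6 / (72 × 3.971) = 11089.6 / 285.91 ≈ 38.8 mL/min
|16.7 − 38.8| = 22.1 mL/min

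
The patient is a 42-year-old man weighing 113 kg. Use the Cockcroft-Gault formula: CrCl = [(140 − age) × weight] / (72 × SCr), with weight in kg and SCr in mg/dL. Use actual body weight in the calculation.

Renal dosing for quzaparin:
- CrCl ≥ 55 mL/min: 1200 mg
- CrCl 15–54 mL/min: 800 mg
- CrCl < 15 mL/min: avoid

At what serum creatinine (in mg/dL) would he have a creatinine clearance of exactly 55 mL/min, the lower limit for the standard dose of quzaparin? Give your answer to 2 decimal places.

Standard dose requires CrCl ≥ 55 mL/min.
Set (140 − 42) × 113 / (72 × SCr) = 55
SCr = (140 − 42) × 113 / (72 × 55) = 2.796 mg/dL

2.80 mg/dL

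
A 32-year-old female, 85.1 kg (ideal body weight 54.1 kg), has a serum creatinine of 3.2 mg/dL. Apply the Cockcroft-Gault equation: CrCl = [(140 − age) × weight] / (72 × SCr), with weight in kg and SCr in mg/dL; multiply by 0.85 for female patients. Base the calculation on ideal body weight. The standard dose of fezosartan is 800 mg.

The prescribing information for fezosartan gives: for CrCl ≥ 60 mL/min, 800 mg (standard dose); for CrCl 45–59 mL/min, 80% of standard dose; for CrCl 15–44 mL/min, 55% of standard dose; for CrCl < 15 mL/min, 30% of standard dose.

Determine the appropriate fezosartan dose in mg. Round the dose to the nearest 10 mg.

CrCl = (140 − 32) × 54.1 / (72 × 3.2) × 0.85 = 5842.8 / 230.40 × 0.85 ≈ 21.6 mL/min
CrCl ≈ 22 mL/min → bracket 15–44 mL/min.
55% of 800 mg = 440 mg

440 mg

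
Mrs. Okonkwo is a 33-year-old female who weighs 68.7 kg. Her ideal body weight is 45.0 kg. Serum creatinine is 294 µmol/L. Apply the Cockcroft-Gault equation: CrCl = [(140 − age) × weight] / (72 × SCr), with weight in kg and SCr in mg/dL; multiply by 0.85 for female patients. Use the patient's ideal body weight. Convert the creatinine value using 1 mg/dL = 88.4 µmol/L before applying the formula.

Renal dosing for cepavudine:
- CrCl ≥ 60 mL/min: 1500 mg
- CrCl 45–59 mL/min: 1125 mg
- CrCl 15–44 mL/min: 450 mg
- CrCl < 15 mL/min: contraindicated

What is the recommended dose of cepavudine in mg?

SCr = 294 / 88.4 = 3.326 mg/dL
CrCl = (140 − 33) × 45 / (72 × 3.326) × 0.85 = 4815.0 / 239.47 × 0.85 ≈ 17.1 mL/min
CrCl ≈ 17 mL/min → bracket 15–44 mL/min.
Dose for this bracket: 450 mg.

450 mg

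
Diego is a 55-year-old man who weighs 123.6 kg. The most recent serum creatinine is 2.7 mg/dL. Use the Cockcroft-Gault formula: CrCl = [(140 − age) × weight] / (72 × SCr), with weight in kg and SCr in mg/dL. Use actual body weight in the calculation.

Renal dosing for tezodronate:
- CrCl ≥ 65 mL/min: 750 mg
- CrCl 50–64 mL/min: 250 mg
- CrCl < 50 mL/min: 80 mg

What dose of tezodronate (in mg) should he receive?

CrCl = (140 − 55) × 123.6 / (72 × 2.7) = 10506.0 / 194.40 ≈ 54.0 mL/min
CrCl ≈ 54 mL/min → bracket 50–64 mL/min.
Dose for this bracket: 250 mg.

250 mg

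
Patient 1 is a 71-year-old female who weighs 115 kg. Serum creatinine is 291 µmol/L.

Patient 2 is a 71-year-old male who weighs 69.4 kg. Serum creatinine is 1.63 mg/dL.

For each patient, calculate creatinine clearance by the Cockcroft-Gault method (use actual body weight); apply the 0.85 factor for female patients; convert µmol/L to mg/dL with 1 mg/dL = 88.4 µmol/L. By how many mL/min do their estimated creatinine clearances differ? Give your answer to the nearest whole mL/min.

12 mL/min

Patient 1: SCr = 291 / 88.4 = 3.292 mg/dL
Patient 1: CrCl = (140 − 71) × 115 / (72 × 3.292) × 0.85 = 7935.0 / 237.02 × 0.85 ≈ 28.5 mL/min
Patient 2: CrCl = (140 − 71) × 69.4 / (72 × 1.63) = 4788.6 / 117.36 ≈ 40.8 mL/min
|28.5 − 40.8| = 12.3 mL/min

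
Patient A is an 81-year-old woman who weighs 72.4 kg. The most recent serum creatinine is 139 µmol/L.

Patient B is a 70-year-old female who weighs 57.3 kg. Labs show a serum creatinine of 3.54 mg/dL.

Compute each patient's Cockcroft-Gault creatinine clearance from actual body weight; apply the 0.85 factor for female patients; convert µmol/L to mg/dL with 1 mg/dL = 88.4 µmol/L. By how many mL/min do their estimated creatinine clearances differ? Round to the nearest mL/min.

Patient A: SCr = 139 / 88.4 = 1.572 mg/dL
Patient A: CrCl = (140 − 81) × 72.4 / (72 × 1.572) × 0.85 = 4271.6 / 113.18 × 0.85 ≈ 32.1 mL/min
Patient B: CrCl = (140 − 70) × 57.3 / (72 × 3.54) × 0.85 = 4011.0 / 254.88 × 0.85 ≈ 13.4 mL/min
|32.1 − 13.4| = 18.7 mL/min

19 mL/min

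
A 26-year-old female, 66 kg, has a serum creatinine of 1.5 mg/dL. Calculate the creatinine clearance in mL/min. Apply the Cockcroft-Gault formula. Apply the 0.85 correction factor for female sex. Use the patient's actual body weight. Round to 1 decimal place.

59.2 mL/min

CrCl = (140 − 26) × 66 / (72 × 1.5) × 0.85 = 7524.0 / 108.00 × 0.85 ≈ 59.2 mL/min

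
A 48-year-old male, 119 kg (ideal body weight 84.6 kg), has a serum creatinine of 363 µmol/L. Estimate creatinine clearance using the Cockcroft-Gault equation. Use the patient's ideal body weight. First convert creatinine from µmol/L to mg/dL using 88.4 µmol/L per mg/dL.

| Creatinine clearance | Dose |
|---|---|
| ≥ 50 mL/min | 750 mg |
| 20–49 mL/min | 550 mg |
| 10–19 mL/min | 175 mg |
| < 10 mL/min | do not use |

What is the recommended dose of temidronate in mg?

550 mg

SCr = 363 / 88.4 = 4.106 mg/dL
CrCl = (140 − 48) × 84.6 / (72 × 4.106) = 7783.2 / 295.63 ≈ 26.3 mL/min
CrCl ≈ 26 mL/min → bracket 20–49 mL/min.
Dose for this bracket: 550 mg.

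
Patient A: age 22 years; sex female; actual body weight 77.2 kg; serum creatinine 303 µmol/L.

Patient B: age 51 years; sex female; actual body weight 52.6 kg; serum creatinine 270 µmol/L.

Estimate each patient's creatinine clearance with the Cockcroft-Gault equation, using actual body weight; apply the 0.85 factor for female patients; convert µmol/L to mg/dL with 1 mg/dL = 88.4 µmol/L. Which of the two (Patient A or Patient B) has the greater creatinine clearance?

Patient A

Patient A: SCr = 303 / 88.4 = 3.428 mg/dL
Patient A: CrCl = (140 − 22) × 77.2 / (72 × 3.428) × 0.85 = 9109.6 / 246.82 × 0.85 ≈ 31.4 mL/min
Patient B: SCr = 270 / 88.4 = 3.054 mg/dL
Patient B: CrCl = (140 − 51) × 52.6 / (72 × 3.054) × 0.85 = 4681.4 / 219.89 × 0.85 ≈ 18.1 mL/min
31.4 vs 18.1 mL/min → Patient A is higher.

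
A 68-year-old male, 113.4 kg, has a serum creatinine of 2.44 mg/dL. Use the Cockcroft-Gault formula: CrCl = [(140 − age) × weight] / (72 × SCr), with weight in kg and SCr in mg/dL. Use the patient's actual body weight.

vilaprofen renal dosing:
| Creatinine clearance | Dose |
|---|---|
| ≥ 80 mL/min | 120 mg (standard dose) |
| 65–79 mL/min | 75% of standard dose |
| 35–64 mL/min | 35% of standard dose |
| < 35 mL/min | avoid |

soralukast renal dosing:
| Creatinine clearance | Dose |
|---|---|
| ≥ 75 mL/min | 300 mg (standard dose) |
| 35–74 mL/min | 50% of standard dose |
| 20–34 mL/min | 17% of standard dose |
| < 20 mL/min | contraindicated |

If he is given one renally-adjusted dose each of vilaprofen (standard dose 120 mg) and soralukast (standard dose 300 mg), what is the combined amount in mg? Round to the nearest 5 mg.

CrCl = (140 − 68) × 113.4 / (72 × 2.44) = 8164.8 / 175.68 ≈ 46.5 mL/min
CrCl ≈ 46 mL/min.
vilaprofen: 35–64 mL/min → 35% of 120 mg = 42 mg.
soralukast: 35–74 mL/min → 50% of 300 mg = 150 mg.
Total = 42 + 150 = 192 mg.

190 mg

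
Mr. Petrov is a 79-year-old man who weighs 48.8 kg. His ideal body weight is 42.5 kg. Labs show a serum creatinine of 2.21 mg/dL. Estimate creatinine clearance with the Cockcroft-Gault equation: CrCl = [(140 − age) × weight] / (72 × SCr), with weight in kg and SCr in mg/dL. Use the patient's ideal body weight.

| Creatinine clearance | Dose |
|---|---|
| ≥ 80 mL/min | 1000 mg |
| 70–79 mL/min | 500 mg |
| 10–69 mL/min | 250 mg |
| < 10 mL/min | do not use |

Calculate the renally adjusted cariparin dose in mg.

250 mg

CrCl = (140 − 79) × 42.5 / (72 × 2.21) = 2592.5 / 159.12 ≈ 16.3 mL/min
CrCl ≈ 16 mL/min → bracket 10–69 mL/min.
Dose for this bracket: 250 mg.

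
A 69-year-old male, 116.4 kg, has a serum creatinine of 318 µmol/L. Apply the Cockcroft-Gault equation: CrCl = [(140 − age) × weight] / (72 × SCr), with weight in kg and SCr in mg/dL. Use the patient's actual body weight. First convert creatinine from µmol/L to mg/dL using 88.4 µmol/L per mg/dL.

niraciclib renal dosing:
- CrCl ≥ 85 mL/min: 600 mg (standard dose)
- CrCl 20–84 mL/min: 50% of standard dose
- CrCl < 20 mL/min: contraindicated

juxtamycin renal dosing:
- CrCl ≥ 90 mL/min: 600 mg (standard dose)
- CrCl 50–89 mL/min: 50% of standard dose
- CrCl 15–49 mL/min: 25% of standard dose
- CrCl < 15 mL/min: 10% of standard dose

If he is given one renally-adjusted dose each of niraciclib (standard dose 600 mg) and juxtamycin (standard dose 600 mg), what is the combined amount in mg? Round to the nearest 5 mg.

SCr = 318 / 88.4 = 3.597 mg/dL
CrCl = (140 − 69) × 116.4 / (72 × 3.597) = 8264.4 / 258.98 ≈ 31.9 mL/min
CrCl ≈ 32 mL/min.
niraciclib: 20–84 mL/min → 50% of 600 mg = 300 mg.
juxtamycin: 15–49 mL/min → 25% of 600 mg = 150 mg.
Total = 300 + 150 = 450 mg.

450 mg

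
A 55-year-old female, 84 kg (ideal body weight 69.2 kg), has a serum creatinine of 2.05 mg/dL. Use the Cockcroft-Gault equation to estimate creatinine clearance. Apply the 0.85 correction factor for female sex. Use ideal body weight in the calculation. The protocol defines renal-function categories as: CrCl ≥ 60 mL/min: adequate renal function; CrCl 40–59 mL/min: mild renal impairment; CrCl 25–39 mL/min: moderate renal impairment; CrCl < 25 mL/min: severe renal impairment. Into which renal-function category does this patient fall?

CrCl = (140 − 55) × 69.2 / (72 × 2.05) × 0.85 = 5882.0 / 147.60 × 0.85 ≈ 33.9 mL/min
34 mL/min falls in the 'moderate renal impairment' range.

moderate renal impairment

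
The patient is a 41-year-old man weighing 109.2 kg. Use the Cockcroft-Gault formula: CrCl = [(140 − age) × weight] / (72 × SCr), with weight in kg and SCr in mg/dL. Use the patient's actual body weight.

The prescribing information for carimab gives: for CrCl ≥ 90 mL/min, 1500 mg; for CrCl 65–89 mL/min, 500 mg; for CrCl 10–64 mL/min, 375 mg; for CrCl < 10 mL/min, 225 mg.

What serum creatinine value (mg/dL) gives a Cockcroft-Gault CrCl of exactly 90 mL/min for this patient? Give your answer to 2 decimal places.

Standard dose requires CrCl ≥ 90 mL/min.
Set (140 − 41) × 109.2 / (72 × SCr) = 90
SCr = (140 − 41) × 109.2 / (72 × 90) = 1.668 mg/dL

1.67 mg/dL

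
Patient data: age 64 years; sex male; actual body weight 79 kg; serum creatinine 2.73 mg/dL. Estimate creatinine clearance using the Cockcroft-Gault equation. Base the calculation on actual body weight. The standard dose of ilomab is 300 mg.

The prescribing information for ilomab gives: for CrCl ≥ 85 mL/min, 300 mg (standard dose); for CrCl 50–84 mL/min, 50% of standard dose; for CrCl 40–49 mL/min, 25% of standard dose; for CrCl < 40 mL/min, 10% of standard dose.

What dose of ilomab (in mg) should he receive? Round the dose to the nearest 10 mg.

30 mg

CrCl = (140 − 64) × 79 / (72 × 2.73) = 6004.0 / 196.56 ≈ 30.5 mL/min
CrCl ≈ 31 mL/min → bracket < 40 mL/min.
10% of 300 mg = 30 mg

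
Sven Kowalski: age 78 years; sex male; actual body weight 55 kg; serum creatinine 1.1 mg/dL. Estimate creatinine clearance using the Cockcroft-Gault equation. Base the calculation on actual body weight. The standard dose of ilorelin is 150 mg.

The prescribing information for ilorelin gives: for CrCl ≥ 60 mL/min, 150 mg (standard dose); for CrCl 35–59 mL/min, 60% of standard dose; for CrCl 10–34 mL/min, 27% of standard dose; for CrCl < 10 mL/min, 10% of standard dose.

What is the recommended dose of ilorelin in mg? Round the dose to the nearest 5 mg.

CrCl = (140 − 78) × 55 / (72 × 1.1) = 3410.0 / 79.20 ≈ 43.1 mL/min
CrCl ≈ 43 mL/min → bracket 35–59 mL/min.
60% of 150 mg = 90 mg

90 mg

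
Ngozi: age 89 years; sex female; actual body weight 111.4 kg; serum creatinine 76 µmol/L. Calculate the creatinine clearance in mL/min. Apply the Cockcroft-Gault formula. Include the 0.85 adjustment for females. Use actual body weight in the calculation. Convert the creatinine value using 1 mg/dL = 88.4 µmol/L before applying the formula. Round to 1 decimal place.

78.0 mL/min

SCr = 76 / 88.4 = 0.86 mg/dL
CrCl = (140 − 89) × 111.4 / (72 × 0.86) × 0.85 = 5681.4 / 61.92 × 0.85 ≈ 78.0 mL/min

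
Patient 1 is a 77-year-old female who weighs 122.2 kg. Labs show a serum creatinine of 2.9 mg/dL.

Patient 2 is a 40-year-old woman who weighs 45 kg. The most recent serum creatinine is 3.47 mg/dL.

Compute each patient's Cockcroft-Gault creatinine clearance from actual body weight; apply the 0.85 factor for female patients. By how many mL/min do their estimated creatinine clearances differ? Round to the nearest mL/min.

Patient 1: CrCl = (140 − 77) × 122.2 / (72 × 2.9) × 0.85 = 7698.6 / 208.80 × 0.85 ≈ 31.3 mL/min
Patient 2: CrCl = (140 − 40) × 45 / (72 × 3.47) × 0.85 = 4500.0 / 249.84 × 0.85 ≈ 15.3 mL/min
|31.3 − 15.3| = 16.0 mL/min

16 mL/min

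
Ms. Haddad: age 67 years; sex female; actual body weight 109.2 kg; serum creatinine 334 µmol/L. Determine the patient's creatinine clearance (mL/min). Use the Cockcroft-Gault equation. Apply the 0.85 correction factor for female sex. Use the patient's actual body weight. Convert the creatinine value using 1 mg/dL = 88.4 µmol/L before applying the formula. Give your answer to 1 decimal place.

24.9 mL/min

SCr = 334 / 88.4 = 3.778 mg/dL
CrCl = (140 − 67) × 109.2 / (72 × 3.778) × 0.85 = 7971.6 / 272.02 × 0.85 ≈ 24.9 mL/min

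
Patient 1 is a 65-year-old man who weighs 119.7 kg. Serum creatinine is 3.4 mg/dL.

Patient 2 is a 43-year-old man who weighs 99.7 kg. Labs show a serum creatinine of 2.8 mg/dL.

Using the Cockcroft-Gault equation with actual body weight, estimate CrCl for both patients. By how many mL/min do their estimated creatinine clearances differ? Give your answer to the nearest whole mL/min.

Patient 1: CrCl = (140 − 65) × 119.7 / (72 × 3.4) = 8977.5 / 244.80 ≈ 36.7 mL/min
Patient 2: CrCl = (140 − 43) × 99.7 / (72 × 2.8) = 9670.9 / 201.60 ≈ 48.0 mL/min
|36.7 − 48.0| = 11.3 mL/min

11 mL/min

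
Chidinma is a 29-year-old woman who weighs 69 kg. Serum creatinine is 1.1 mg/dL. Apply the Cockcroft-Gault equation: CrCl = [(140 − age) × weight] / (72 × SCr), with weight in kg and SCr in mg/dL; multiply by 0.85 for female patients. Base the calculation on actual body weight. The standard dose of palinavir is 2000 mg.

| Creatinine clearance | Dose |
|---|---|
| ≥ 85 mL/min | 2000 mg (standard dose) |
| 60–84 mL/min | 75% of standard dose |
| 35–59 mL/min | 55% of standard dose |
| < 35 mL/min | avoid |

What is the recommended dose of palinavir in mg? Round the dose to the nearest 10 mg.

1500 mg

CrCl = (140 − 29) × 69 / (72 × 1.1) × 0.85 = 7659.0 / 79.20 × 0.85 ≈ 82.2 mL/min
CrCl ≈ 82 mL/min → bracket 60–84 mL/min.
75% of 2000 mg = 1500 mg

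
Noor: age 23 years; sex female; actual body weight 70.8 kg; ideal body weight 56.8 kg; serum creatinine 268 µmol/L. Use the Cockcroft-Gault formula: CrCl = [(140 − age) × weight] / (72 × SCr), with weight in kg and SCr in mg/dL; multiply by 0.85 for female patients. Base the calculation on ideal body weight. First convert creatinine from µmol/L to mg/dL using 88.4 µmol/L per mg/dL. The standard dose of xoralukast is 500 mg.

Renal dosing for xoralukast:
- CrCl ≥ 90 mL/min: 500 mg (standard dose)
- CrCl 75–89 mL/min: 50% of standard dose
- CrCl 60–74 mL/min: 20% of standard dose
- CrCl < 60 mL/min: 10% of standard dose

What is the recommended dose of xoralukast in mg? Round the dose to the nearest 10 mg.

50 mg

SCr = 268 / 88.4 = 3.032 mg/dL
CrCl = (140 − 23) × 56.8 / (72 × 3.032) × 0.85 = 6645.6 / 218.30 × 0.85 ≈ 25.9 mL/min
CrCl ≈ 26 mL/min → bracket < 60 mL/min.
10% of 500 mg = 50 mg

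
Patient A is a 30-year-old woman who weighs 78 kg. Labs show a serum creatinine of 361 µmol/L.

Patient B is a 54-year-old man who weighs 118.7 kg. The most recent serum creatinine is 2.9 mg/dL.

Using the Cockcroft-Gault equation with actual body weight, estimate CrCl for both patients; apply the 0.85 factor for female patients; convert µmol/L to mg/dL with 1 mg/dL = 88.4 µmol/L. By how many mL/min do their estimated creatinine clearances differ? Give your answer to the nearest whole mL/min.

24 mL/min

Patient A: SCr = 361 / 88.4 = 4.084 mg/dL
Patient A: CrCl = (140 − 30) × 78 / (72 × 4.084) × 0.85 = 8580.0 / 294.05 × 0.85 ≈ 24.8 mL/min
Patient B: CrCl = (140 − 54) × 118.7 / (72 × 2.9) = 10208.2 / 208.80 ≈ 48.9 mL/min
|24.8 − 48.9| = 24.1 mL/min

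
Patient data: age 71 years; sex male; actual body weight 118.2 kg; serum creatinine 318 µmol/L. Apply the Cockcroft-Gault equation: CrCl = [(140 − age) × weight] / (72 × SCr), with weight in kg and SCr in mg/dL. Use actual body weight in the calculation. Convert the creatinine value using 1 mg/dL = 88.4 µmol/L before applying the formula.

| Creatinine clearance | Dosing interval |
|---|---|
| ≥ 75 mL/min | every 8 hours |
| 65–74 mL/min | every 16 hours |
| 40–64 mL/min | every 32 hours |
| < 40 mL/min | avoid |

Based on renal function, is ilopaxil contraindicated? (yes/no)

yes

SCr = 318 / 88.4 = 3.597 mg/dL
CrCl = (140 − 71) × 118.2 / (72 × 3.597) = 8155.8 / 258.98 ≈ 31.5 mL/min
CrCl ≈ 31 mL/min, which is < 40 mL/min.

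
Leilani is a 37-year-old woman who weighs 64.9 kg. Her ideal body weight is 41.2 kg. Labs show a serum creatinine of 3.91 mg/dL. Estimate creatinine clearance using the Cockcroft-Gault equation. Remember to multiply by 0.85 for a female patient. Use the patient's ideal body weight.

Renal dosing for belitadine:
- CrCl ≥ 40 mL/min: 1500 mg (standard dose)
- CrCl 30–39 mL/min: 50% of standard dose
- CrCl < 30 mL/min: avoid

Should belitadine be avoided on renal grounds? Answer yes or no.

yes

CrCl = (140 − 37) × 41.2 / (72 × 3.91) × 0.85 = 4243.6 / 281.52 × 0.85 ≈ 12.8 mL/min
CrCl ≈ 13 mL/min, which is < 30 mL/min.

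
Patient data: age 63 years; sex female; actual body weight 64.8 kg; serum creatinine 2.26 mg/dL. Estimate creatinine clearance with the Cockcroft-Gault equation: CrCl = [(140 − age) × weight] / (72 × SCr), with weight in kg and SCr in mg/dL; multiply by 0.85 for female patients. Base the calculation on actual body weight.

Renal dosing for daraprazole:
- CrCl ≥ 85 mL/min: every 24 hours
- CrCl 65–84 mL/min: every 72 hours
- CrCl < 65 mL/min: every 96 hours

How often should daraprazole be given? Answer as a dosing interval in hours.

CrCl = (140 − 63) × 64.8 / (72 × 2.26) × 0.85 = 4989.6 / 162.72 × 0.85 ≈ 26.1 mL/min
CrCl ≈ 26 mL/min → bracket < 65 mL/min → every 96 hours.

every 96 hours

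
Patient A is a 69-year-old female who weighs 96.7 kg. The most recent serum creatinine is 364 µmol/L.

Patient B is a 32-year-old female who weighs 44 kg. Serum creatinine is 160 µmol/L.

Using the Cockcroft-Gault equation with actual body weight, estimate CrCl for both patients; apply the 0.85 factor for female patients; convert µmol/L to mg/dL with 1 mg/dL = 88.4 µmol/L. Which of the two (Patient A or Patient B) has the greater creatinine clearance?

Patient B

Patient A: SCr = 364 / 88.4 = 4.118 mg/dL
Patient A: CrCl = (140 − 69) × 96.7 / (72 × 4.118) × 0.85 = 6865.7 / 296.50 × 0.85 ≈ 19.7 mL/min
Patient B: SCr = 160 / 88.4 = 1.81 mg/dL
Patient B: CrCl = (140 − 32) × 44 / (72 × 1.81) × 0.85 = 4752.0 / 130.32 × 0.85 ≈ 31.0 mL/min
19.7 vs 31.0 mL/min → Patient B is higher.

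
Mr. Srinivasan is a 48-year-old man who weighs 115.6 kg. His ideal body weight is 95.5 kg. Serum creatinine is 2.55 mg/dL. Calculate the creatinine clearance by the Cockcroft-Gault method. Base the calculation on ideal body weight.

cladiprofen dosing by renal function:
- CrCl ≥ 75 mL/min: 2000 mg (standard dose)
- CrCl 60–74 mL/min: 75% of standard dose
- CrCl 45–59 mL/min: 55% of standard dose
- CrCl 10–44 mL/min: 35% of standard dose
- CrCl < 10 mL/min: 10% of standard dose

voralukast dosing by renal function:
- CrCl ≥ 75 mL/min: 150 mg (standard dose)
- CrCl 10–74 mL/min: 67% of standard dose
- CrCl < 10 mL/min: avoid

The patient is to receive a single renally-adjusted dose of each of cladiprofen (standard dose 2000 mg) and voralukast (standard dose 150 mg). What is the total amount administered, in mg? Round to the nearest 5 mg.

CrCl = (140 − 48) × 95.5 / (72 × 2.55) = 8786.0 / 183.60 ≈ 47.9 mL/min
CrCl ≈ 48 mL/min.
cladiprofen: 45–59 mL/min → 55% of 2000 mg = 1100 mg.
voralukast: 10–74 mL/min → 67% of 150 mg = 100.5 mg.
Total = 1100 + 100.5 = 1200.5 mg.

1200 mg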